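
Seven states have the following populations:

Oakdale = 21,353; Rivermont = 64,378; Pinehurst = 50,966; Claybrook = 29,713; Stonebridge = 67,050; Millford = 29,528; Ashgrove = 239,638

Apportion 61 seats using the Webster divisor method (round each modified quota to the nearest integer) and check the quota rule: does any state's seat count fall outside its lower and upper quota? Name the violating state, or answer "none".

Ashgrove

Standard quotas: Oakdale 2.591, Rivermont 7.813, Pinehurst 6.185, Claybrook 3.606, Stonebridge 8.137, Millford 3.584, Ashgrove 29.083.
Webster allocation: Oakdale 3, Rivermont 8, Pinehurst 6, Claybrook 4, Stonebridge 8, Millford 4, Ashgrove 28.
Ashgrove has quota 29.083 (lower 29, upper 30) but receives 28 — outside the quota interval.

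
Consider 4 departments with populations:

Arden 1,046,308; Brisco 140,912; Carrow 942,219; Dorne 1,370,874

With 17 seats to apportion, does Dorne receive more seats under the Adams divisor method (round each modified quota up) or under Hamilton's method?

Hamilton

Adams: Arden 5, Brisco 1, Carrow 5, Dorne 6.
Hamilton: Arden 5, Brisco 1, Carrow 4, Dorne 7.
Dorne gets 6 under Adams and 7 under Hamilton.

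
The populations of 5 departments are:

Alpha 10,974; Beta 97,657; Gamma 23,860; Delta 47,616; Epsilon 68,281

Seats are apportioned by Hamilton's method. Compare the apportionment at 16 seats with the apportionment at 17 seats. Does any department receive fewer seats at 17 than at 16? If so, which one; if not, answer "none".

Gamma

At 16 seats: Alpha 1, Beta 6, Gamma 2, Delta 3, Epsilon 4.
At 17 seats: Alpha 1, Beta 7, Gamma 1, Delta 3, Epsilon 5.
Gamma drops from 2 to 1.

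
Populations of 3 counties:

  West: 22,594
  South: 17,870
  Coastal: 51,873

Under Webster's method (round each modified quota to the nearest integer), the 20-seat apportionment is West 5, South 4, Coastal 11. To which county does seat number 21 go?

Priority for the next seat is population ÷ (current seats + 0.5).
Priorities: West 4108.000, South 3971.111, Coastal 4510.696.
Highest priority: Coastal.

Coastal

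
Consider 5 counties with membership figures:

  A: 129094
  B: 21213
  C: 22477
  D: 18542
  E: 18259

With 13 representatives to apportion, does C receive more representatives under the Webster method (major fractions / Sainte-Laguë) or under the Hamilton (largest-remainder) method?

Webster: A 9, B 1, C 1, D 1, E 1.
Hamilton: A 8, B 1, C 2, D 1, E 1.
C gets 1 under Webster and 2 under Hamilton.

Hamilton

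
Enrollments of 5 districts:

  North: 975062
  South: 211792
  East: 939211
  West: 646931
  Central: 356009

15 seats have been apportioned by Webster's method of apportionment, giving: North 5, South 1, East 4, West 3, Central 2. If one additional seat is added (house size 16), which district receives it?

East

Priority for the next seat is population ÷ (current seats + 0.5).
Priorities: North 177284.000, South 141194.667, East 208713.556, West 184837.429, Central 142403.600.
Highest priority: East.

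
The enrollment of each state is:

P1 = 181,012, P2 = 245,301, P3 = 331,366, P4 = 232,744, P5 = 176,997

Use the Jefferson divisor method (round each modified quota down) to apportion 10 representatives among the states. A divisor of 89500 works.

P1 2, P2 2, P3 3, P4 2, P5 1

With modified divisor 89500: modified quotas P1 2.022, P2 2.741, P3 3.702, P4 2.600, P5 1.978.
Rounding down: P1 2, P2 2, P3 3, P4 2, P5 1 (total 10).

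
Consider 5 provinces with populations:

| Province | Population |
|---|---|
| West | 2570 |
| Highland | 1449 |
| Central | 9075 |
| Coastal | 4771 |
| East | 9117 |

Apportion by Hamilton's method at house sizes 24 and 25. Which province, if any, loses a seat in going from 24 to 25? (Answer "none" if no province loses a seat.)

At 24 seats: West 2, Highland 2, Central 8, Coastal 4, East 8.
At 25 seats: West 2, Highland 1, Central 8, Coastal 5, East 9.
Highland drops from 2 to 1.

Highland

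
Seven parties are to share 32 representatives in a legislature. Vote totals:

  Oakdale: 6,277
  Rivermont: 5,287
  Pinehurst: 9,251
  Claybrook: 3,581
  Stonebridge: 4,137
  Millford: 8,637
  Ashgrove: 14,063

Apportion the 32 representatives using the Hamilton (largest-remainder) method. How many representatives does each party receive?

Standard divisor: 51233 ÷ 32 ≈ 1601.031.
Standard quotas: Oakdale 3.9206, Rivermont 3.3022, Pinehurst 5.7782, Claybrook 2.2367, Stonebridge 2.5840, Millford 5.3946, Ashgrove 8.7837.
Lower quotas: Oakdale 3, Rivermont 3, Pinehurst 5, Claybrook 2, Stonebridge 2, Millford 5, Ashgrove 8 (sum 28, leaving 4 seats).
Remainders in descending order: Oakdale 0.9206, Ashgrove 0.7837, Pinehurst 0.7782, Stonebridge 0.5840, Millford 0.3946, Rivermont 0.3022, Claybrook 0.2367.
The surplus seats go to Oakdale, Ashgrove, Pinehurst, Stonebridge.

Oakdale=4, Rivermont=3, Pinehurst=6, Claybrook=2, Stonebridge=3, Millford=5, Ashgrove=9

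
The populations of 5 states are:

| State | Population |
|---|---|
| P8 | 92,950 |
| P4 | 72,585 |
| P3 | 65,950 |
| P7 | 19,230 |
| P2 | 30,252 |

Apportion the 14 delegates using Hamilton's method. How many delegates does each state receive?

P8=5; P4=4; P3=3; P7=1; P2=1

Standard divisor: 280967 ÷ 14 ≈ 20069.071.
Standard quotas: P8 4.6315, P4 3.6168, P3 3.2862, P7 0.9582, P2 1.5074.
Lower quotas: P8 4, P4 3, P3 3, P7 0, P2 1 (sum 11, leaving 3 seats).
Remainders in descending order: P7 0.9582, P8 0.6315, P4 0.6168, P2 0.5074, P3 0.2862.
Largest remainders: P7, P8, P4 receive the extra seats.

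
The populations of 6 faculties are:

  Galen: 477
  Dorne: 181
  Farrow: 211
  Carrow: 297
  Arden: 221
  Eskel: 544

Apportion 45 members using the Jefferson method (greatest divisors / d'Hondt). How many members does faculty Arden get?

5

Standard divisor 1931/45 ≈ 42.911; standard quotas: Galen 11.116, Dorne 4.218, Farrow 4.917, Carrow 6.921, Arden 5.150, Eskel 12.677.
Rounding down gives 11, 4, 4, 6, 5, 12 = 42 seats, so the divisor must be adjusted.
With modified divisor 40: modified quotas Galen 11.925, Dorne 4.525, Farrow 5.275, Carrow 7.425, Arden 5.525, Eskel 13.600.
Rounding down: Galen 11, Dorne 4, Farrow 5, Carrow 7, Arden 5, Eskel 13 (total 45).
Arden receives 5.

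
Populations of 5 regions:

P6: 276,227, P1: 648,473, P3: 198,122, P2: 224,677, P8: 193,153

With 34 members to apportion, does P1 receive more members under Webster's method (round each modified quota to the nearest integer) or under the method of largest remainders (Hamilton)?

Webster

Webster: P6 6, P1 15, P3 4, P2 5, P8 4.
Hamilton: P6 6, P1 14, P3 5, P2 5, P8 4.
P1 gets 15 under Webster and 14 under Hamilton.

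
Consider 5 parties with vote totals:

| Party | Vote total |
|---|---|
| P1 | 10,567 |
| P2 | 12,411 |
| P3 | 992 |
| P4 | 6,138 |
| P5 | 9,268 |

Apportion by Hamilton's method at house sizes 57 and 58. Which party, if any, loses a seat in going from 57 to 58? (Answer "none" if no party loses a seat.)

At 57 seats: P1 15, P2 18, P3 2, P4 9, P5 13.
At 58 seats: P1 16, P2 18, P3 1, P4 9, P5 14.
P3 drops from 2 to 1.

P3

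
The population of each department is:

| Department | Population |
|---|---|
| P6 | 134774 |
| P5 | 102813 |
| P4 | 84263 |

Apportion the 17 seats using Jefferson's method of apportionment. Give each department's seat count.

Standard divisor 321850/17 ≈ 18932.353; standard quotas: P6 7.119, P5 5.431, P4 4.451.
Rounding down gives 7, 5, 4 = 16 seats, so the divisor must be adjusted.
With modified divisor 17000: modified quotas P6 7.928, P5 6.048, P4 4.957.
Rounding down: P6 7, P5 6, P4 4 (total 17).

P6 7, P5 6, P4 4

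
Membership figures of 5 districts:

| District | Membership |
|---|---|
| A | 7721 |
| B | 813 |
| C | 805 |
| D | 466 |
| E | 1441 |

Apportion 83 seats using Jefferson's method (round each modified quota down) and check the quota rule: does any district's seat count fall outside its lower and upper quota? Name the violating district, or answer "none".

A

Standard quotas: A 56.984, B 6.000, C 5.941, D 3.439, E 10.635.
Jefferson allocation: A 58, B 6, C 6, D 3, E 10.
A has quota 56.984 (lower 56, upper 57) but receives 58 — outside the quota interval.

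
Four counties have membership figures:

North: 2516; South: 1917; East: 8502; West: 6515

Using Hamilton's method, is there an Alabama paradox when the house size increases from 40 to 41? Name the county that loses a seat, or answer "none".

At 40 seats: North 5, South 4, East 18, West 13.
At 41 seats: North 5, South 4, East 18, West 14.
No county's allocation decreased.

none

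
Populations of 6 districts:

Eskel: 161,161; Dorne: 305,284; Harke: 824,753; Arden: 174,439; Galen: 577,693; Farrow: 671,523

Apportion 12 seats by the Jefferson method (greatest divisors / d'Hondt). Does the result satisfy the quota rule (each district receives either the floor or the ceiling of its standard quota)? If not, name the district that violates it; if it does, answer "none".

Standard quotas: Eskel 0.712, Dorne 1.349, Harke 3.646, Arden 0.771, Galen 2.553, Farrow 2.968.
Jefferson allocation: Eskel 0, Dorne 1, Harke 4, Arden 1, Galen 3, Farrow 3.
Every allocation lies between the lower and upper quota.

none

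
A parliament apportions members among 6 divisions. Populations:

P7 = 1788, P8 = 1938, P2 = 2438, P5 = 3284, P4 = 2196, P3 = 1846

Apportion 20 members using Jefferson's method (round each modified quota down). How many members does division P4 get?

Standard divisor 13490/20 ≈ 674.5; standard quotas: P7 2.651, P8 2.873, P2 3.615, P5 4.869, P4 3.256, P3 2.737.
Rounding down gives 2, 2, 3, 4, 3, 2 = 16 seats, so the divisor must be adjusted.
With modified divisor 600: modified quotas P7 2.980, P8 3.230, P2 4.063, P5 5.473, P4 3.660, P3 3.077.
Rounding down: P7 2, P8 3, P2 4, P5 5, P4 3, P3 3 (total 20).
P4 receives 3.

3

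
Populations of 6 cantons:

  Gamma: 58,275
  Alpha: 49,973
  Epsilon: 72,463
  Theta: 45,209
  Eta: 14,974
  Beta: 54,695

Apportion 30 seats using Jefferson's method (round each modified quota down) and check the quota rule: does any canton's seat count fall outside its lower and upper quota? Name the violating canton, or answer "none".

none

Standard quotas: Gamma 5.914, Alpha 5.072, Epsilon 7.354, Theta 4.588, Eta 1.520, Beta 5.551.
Jefferson allocation: Gamma 6, Alpha 5, Epsilon 8, Theta 4, Eta 1, Beta 6.
Every allocation lies between the lower and upper quota.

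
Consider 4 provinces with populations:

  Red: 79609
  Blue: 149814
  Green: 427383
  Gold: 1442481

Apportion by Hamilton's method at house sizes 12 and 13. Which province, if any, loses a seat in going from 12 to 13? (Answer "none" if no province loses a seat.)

Red

At 12 seats: Red 1, Blue 1, Green 2, Gold 8.
At 13 seats: Red 0, Blue 1, Green 3, Gold 9.
Red drops from 1 to 0.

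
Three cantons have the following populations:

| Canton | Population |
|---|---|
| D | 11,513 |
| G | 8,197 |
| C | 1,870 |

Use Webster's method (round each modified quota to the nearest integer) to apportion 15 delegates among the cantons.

D=8, G=6, C=1

Standard divisor 21580/15 ≈ 1438.667; standard quotas: D 8.003, G 5.698, C 1.300.
Rounding to the nearest integer gives D 8, G 6, C 1 — total 15, matching the house size, so no adjustment is needed.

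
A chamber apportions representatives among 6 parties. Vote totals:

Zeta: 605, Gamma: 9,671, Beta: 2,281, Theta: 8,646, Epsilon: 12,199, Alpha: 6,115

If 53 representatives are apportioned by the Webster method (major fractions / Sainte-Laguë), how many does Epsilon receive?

Standard divisor 39517/53 ≈ 745.604; standard quotas: Zeta 0.811, Gamma 12.971, Beta 3.059, Theta 11.596, Epsilon 16.361, Alpha 8.201.
Rounding to the nearest integer gives Zeta 1, Gamma 13, Beta 3, Theta 12, Epsilon 16, Alpha 8 — total 53, matching the house size, so no adjustment is needed.
Epsilon receives 16.

16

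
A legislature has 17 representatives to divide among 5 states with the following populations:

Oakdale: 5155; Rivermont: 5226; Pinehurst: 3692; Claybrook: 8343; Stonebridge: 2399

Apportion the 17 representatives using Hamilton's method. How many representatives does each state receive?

Oakdale: 3, Rivermont: 4, Pinehurst: 2, Claybrook: 6, Stonebridge: 2

Standard divisor: 24815 ÷ 17 ≈ 1459.706.
Standard quotas: Oakdale 3.5315, Rivermont 3.5802, Pinehurst 2.5293, Claybrook 5.7155, Stonebridge 1.6435.
Lower quotas: Oakdale 3, Rivermont 3, Pinehurst 2, Claybrook 5, Stonebridge 1 (sum 14, leaving 3 seats).
Remainders in descending order: Claybrook 0.7155, Stonebridge 0.6435, Rivermont 0.5802, Oakdale 0.5315, Pinehurst 0.5293.
The surplus seats go to Claybrook, Stonebridge, Rivermont.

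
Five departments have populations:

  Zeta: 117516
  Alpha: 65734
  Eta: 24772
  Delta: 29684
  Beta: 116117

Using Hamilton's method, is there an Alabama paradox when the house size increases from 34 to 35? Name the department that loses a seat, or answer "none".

At 34 seats: Zeta 11, Alpha 6, Eta 3, Delta 3, Beta 11.
At 35 seats: Zeta 12, Alpha 7, Eta 2, Delta 3, Beta 11.
Eta drops from 3 to 2.

Eta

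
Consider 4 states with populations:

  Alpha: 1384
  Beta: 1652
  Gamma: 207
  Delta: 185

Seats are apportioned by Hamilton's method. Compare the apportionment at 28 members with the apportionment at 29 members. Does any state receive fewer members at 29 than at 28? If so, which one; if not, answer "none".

At 28 seats: Alpha 11, Beta 13, Gamma 2, Delta 2.
At 29 seats: Alpha 12, Beta 14, Gamma 2, Delta 1.
Delta drops from 2 to 1.

Delta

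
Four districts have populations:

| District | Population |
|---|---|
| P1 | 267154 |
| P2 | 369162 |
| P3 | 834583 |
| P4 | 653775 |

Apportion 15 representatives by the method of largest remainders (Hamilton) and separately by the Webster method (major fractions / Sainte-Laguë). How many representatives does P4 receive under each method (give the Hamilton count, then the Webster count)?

5 and 4

Hamilton: P1 2, P2 2, P3 6, P4 5.
Webster: P1 2, P2 3, P3 6, P4 4.
P4 gets 5 under Hamilton and 4 under Webster.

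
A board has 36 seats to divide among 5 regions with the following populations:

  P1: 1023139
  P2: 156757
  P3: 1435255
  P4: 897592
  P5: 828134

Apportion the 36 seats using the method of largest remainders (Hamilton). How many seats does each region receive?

P1=9, P2=1, P3=12, P4=7, P5=7

Standard divisor: 4340877 ÷ 36 ≈ 120579.917.
Standard quotas: P1 8.4852, P2 1.3000, P3 11.9029, P4 7.4440, P5 6.8679.
Lower quotas: P1 8, P2 1, P3 11, P4 7, P5 6 (sum 33, leaving 3 seats).
Remainders in descending order: P3 0.9029, P5 0.8679, P1 0.4852, P4 0.4440, P2 0.3000.
Largest remainders: P3, P5, P1 receive the extra seats.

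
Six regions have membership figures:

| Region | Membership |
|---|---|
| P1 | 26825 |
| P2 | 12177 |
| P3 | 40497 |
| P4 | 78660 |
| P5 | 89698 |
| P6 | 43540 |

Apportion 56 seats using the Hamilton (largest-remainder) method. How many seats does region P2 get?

2

Standard divisor: 291397 ÷ 56 ≈ 5203.518.
Standard quotas: P1 5.1552, P2 2.3401, P3 7.7826, P4 15.1167, P5 17.2380, P6 8.3674.
Lower quotas: P1 5, P2 2, P3 7, P4 15, P5 17, P6 8 (sum 54, leaving 2 seats).
Remainders in descending order: P3 0.7826, P6 0.3674, P2 0.3401, P5 0.2380, P1 0.1552, P4 0.1167.
Largest remainders: P3, P6 receive the extra seats.
P2 receives 2.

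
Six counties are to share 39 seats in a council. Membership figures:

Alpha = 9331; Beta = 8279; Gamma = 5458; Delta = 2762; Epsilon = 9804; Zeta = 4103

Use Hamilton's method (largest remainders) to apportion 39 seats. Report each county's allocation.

Standard divisor: 39737 ÷ 39 ≈ 1018.897.
Standard quotas: Alpha 9.1579, Beta 8.1254, Gamma 5.3568, Delta 2.7108, Epsilon 9.6222, Zeta 4.0269.
Lower quotas: Alpha 9, Beta 8, Gamma 5, Delta 2, Epsilon 9, Zeta 4 (sum 37, leaving 2 seats).
Remainders in descending order: Delta 0.7108, Epsilon 0.6222, Gamma 0.3568, Alpha 0.1579, Beta 0.1254, Zeta 0.0269.
Largest remainders: Delta, Epsilon receive the extra seats.

Alpha 9, Beta 8, Gamma 5, Delta 3, Epsilon 10, Zeta 4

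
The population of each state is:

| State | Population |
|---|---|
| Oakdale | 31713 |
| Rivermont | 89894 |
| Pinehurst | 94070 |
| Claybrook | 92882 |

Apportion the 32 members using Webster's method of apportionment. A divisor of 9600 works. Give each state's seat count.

With modified divisor 9600: modified quotas Oakdale 3.303, Rivermont 9.364, Pinehurst 9.799, Claybrook 9.675.
Rounding to the nearest integer: Oakdale 3, Rivermont 9, Pinehurst 10, Claybrook 10 (total 32).

Oakdale=3; Rivermont=9; Pinehurst=10; Claybrook=10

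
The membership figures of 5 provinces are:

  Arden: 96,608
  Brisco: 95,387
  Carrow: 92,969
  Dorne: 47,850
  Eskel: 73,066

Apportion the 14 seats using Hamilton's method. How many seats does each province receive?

Arden 3, Brisco 3, Carrow 3, Dorne 2, Eskel 3

Standard divisor: 405880 ÷ 14 ≈ 28991.429.
Standard quotas: Arden 3.3323, Brisco 3.2902, Carrow 3.2068, Dorne 1.6505, Eskel 2.5203.
Lower quotas: Arden 3, Brisco 3, Carrow 3, Dorne 1, Eskel 2 (sum 12, leaving 2 seats).
Remainders in descending order: Dorne 0.6505, Eskel 0.5203, Arden 0.3323, Brisco 0.2902, Carrow 0.2068.
The surplus seats go to Dorne, Eskel.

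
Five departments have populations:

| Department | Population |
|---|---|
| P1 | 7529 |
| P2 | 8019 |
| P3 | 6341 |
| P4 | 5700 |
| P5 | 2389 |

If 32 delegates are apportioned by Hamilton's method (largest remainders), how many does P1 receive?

8

Total 29978; standard divisor 29978/32 ≈ 936.812.
Standard quotas: P1 8.0368, P2 8.5599, P3 6.7687, P4 6.0845, P5 2.5501.
Lower quotas: P1 8, P2 8, P3 6, P4 6, P5 2 (sum 30, leaving 2 seats).
Remainders in descending order: P3 0.7687, P2 0.5599, P5 0.5501, P4 0.0845, P1 0.0368.
Largest remainders: P3, P2 receive the extra seats.
P1 receives 8.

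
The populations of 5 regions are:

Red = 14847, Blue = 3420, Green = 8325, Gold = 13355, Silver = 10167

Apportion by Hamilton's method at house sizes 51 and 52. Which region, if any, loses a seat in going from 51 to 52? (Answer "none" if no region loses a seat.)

At 51 seats: Red 15, Blue 4, Green 8, Gold 14, Silver 10.
At 52 seats: Red 15, Blue 3, Green 9, Gold 14, Silver 11.
Blue drops from 4 to 3.

Blue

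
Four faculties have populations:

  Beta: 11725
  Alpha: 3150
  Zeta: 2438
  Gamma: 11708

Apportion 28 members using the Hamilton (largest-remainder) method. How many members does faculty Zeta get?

The standard divisor is 29021/28 ≈ 1036.464.
Standard quotas: Beta 11.3125, Alpha 3.0392, Zeta 2.3522, Gamma 11.2961.
Lower quotas: Beta 11, Alpha 3, Zeta 2, Gamma 11 (sum 27, leaving 1 seat).
Remainders in descending order: Zeta 0.3522, Beta 0.3125, Gamma 0.2961, Alpha 0.0392.
Largest remainder: Zeta receives the extra seat.
Zeta receives 3.

3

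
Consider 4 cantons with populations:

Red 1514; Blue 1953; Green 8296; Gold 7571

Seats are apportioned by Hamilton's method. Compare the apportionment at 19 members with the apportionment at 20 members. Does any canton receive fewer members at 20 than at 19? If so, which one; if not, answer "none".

Red

At 19 seats: Red 2, Blue 2, Green 8, Gold 7.
At 20 seats: Red 1, Blue 2, Green 9, Gold 8.
Red drops from 2 to 1.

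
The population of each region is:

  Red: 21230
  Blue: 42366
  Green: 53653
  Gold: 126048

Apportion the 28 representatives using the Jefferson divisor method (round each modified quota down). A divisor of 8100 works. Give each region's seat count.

With modified divisor 8100: modified quotas Red 2.621, Blue 5.230, Green 6.624, Gold 15.561.
Rounding down: Red 2, Blue 5, Green 6, Gold 15 (total 28).

Red 2, Blue 5, Green 6, Gold 15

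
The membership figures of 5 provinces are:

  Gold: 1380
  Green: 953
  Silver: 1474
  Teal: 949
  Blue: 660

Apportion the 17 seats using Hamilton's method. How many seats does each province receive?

Standard divisor: 5416 ÷ 17 ≈ 318.588.
Standard quotas: Gold 4.332, Green 2.991, Silver 4.627, Teal 2.979, Blue 2.072.
Lower quotas: Gold 4, Green 2, Silver 4, Teal 2, Blue 2 (sum 14, leaving 3 seats).
Remainders in descending order: Green 0.991, Teal 0.979, Silver 0.627, Gold 0.332, Blue 0.072.
Largest remainders: Green, Teal, Silver receive the extra seats.

Gold 4, Green 3, Silver 5, Teal 3, Blue 2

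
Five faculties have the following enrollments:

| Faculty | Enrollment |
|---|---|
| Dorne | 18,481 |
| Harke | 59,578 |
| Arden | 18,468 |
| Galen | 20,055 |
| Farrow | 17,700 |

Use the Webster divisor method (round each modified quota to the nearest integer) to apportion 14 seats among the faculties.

Dorne 2, Harke 6, Arden 2, Galen 2, Farrow 2

Standard divisor 134282/14 ≈ 9591.571; standard quotas: Dorne 1.927, Harke 6.211, Arden 1.925, Galen 2.091, Farrow 1.845.
Rounding to the nearest integer gives Dorne 2, Harke 6, Arden 2, Galen 2, Farrow 2 — total 14, matching the house size, so no adjustment is needed.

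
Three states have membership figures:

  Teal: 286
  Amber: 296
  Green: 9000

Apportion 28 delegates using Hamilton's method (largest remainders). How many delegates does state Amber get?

The standard divisor is 9582/28 ≈ 342.214.
Standard quotas: Teal 0.8357, Amber 0.8650, Green 26.2993.
Lower quotas: Teal 0, Amber 0, Green 26 (sum 26, leaving 2 seats).
Remainders in descending order: Amber 0.8650, Teal 0.8357, Green 0.2993.
The surplus seats go to Amber, Teal.
Amber receives 1.

1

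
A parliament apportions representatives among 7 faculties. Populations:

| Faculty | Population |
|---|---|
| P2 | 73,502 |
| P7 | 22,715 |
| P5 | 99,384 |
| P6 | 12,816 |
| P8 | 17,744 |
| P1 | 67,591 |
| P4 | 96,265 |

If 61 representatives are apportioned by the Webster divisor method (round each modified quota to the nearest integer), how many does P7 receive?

4

Standard divisor 390017/61 ≈ 6393.721; standard quotas: P2 11.496, P7 3.553, P5 15.544, P6 2.004, P8 2.775, P1 10.571, P4 15.056.
Rounding to the nearest integer gives 11, 4, 16, 2, 3, 11, 15 = 62 seats, so the divisor must be adjusted.
With modified divisor 6424.6: modified quotas P2 11.441, P7 3.536, P5 15.469, P6 1.995, P8 2.762, P1 10.521, P4 14.984.
Rounding to the nearest integer: P2 11, P7 4, P5 15, P6 2, P8 3, P1 11, P4 15 (total 61).
P7 receives 4.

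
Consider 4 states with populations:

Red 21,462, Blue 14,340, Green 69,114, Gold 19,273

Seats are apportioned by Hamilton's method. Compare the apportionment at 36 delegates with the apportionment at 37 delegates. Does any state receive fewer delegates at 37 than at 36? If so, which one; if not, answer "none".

none

At 36 seats: Red 6, Blue 4, Green 20, Gold 6.
At 37 seats: Red 6, Blue 4, Green 21, Gold 6.
No state's allocation decreased.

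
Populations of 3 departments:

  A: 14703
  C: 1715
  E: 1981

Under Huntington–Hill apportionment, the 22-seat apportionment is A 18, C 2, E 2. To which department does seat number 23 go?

Priority for the next seat is population ÷ (√(s·(s+1))).
Priorities: A 795.047, C 700.146, E 808.740.
Highest priority: E.

E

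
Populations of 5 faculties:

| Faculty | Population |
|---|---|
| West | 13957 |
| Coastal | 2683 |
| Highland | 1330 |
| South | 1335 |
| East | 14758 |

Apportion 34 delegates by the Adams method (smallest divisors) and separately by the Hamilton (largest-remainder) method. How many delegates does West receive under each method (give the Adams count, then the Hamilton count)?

13 and 14

Adams: West 13, Coastal 3, Highland 2, South 2, East 14.
Hamilton: West 14, Coastal 3, Highland 1, South 1, East 15.
West gets 13 under Adams and 14 under Hamilton.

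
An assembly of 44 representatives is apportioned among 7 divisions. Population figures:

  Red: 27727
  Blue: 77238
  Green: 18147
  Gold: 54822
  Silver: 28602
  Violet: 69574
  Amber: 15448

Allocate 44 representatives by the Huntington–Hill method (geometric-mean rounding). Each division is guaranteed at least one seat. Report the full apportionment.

Red: 4, Blue: 12, Green: 3, Gold: 8, Silver: 4, Violet: 11, Amber: 2

With divisor 6547: modified quotas Red 4.235, Blue 11.797, Green 2.772, Gold 8.374, Silver 4.369, Violet 10.627, Amber 2.360.
Geometric-mean thresholds: Red √(4·5)=4.472, Blue √(11·12)=11.489, Green √(2·3)=2.449, Gold √(8·9)=8.485, Silver √(4·5)=4.472, Violet √(10·11)=10.488, Amber √(2·3)=2.449.
Each quota rounded against its threshold gives Red 4, Blue 12, Green 3, Gold 8, Silver 4, Violet 11, Amber 2 (total 44).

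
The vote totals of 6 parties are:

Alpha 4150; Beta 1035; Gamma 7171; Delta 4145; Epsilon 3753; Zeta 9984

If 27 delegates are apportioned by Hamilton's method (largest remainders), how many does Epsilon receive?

3

The standard divisor is 30238/27 ≈ 1119.926.
Standard quotas: Alpha 3.7056, Beta 0.9242, Gamma 6.4031, Delta 3.7011, Epsilon 3.3511, Zeta 8.9149.
Lower quotas: Alpha 3, Beta 0, Gamma 6, Delta 3, Epsilon 3, Zeta 8 (sum 23, leaving 4 seats).
Remainders in descending order: Beta 0.9242, Zeta 0.9149, Alpha 0.7056, Delta 0.7011, Gamma 0.4031, Epsilon 0.3511.
The surplus seats go to Beta, Zeta, Alpha, Delta.
Epsilon receives 3.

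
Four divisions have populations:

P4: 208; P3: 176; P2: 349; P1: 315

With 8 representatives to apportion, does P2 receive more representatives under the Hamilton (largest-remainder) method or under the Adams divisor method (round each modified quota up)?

Hamilton: P4 2, P3 1, P2 3, P1 2.
Adams: P4 2, P3 2, P2 2, P1 2.
P2 gets 3 under Hamilton and 2 under Adams.

Hamilton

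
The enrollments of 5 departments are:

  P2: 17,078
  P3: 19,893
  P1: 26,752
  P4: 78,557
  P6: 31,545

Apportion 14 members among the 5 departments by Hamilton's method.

Standard divisor: 173825 ÷ 14 ≈ 12416.071.
Standard quotas: P2 1.3755, P3 1.6022, P1 2.1546, P4 6.3270, P6 2.5407.
Lower quotas: P2 1, P3 1, P1 2, P4 6, P6 2 (sum 12, leaving 2 seats).
Remainders in descending order: P3 0.6022, P6 0.5407, P2 0.3755, P4 0.3270, P1 0.1546.
Largest remainders: P3, P6 receive the extra seats.

P2=1; P3=2; P1=2; P4=6; P6=3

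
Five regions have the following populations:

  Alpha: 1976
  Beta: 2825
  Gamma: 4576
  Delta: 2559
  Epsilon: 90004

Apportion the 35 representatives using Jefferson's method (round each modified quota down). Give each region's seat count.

Alpha 0, Beta 1, Gamma 1, Delta 0, Epsilon 33

Standard divisor 101940/35 ≈ 2912.571; standard quotas: Alpha 0.678, Beta 0.970, Gamma 1.571, Delta 0.879, Epsilon 30.902.
Rounding down gives 0, 0, 1, 0, 30 = 31 seats, so the divisor must be adjusted.
With modified divisor 2700: modified quotas Alpha 0.732, Beta 1.046, Gamma 1.695, Delta 0.948, Epsilon 33.335.
Rounding down: Alpha 0, Beta 1, Gamma 1, Delta 0, Epsilon 33 (total 35).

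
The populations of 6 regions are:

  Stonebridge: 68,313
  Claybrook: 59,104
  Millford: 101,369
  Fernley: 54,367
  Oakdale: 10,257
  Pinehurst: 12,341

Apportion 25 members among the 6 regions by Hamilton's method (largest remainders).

Total 305751; standard divisor 305751/25 ≈ 12230.04.
Standard quotas: Stonebridge 5.5857, Claybrook 4.8327, Millford 8.2885, Fernley 4.4454, Oakdale 0.8387, Pinehurst 1.0091.
Lower quotas: Stonebridge 5, Claybrook 4, Millford 8, Fernley 4, Oakdale 0, Pinehurst 1 (sum 22, leaving 3 seats).
Remainders in descending order: Oakdale 0.8387, Claybrook 0.8327, Stonebridge 0.5857, Fernley 0.4454, Millford 0.2885, Pinehurst 0.0091.
The surplus seats go to Oakdale, Claybrook, Stonebridge.

Stonebridge 6; Claybrook 5; Millford 8; Fernley 4; Oakdale 1; Pinehurst 1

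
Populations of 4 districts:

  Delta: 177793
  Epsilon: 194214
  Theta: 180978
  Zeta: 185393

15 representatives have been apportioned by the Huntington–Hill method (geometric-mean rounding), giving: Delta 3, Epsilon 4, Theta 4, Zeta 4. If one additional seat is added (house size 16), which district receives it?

Priority for the next seat is population ÷ (√(s·(s+1))).
Priorities: Delta 51324.418, Epsilon 43427.571, Theta 40467.911, Zeta 41455.135.
Highest priority: Delta.

Delta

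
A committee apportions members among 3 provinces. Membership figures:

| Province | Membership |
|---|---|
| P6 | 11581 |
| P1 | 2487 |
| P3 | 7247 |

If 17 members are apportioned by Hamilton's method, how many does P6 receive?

Standard divisor: 21315 ÷ 17 ≈ 1253.824.
Standard quotas: P6 9.2365, P1 1.9835, P3 5.7799.
Lower quotas: P6 9, P1 1, P3 5 (sum 15, leaving 2 seats).
Remainders in descending order: P1 0.9835, P3 0.7799, P6 0.2365.
The surplus seats go to P1, P3.
P6 receives 9.

9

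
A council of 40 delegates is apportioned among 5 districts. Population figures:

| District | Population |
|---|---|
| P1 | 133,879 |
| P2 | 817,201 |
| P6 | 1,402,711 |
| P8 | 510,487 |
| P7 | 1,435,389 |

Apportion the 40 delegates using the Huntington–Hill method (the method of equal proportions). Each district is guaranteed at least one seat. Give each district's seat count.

With divisor 107801: modified quotas P1 1.242, P2 7.581, P6 13.012, P8 4.735, P7 13.315.
Geometric-mean thresholds: P1 √(1·2)=1.414, P2 √(7·8)=7.483, P6 √(13·14)=13.491, P8 √(4·5)=4.472, P7 √(13·14)=13.491.
Each quota rounded against its threshold gives P1 1, P2 8, P6 13, P8 5, P7 13 (total 40).

P1=1; P2=8; P6=13; P8=5; P7=13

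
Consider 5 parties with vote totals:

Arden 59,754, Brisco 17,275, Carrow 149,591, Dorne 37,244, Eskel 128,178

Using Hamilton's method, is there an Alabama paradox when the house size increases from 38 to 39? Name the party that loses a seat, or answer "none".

At 38 seats: Arden 6, Brisco 2, Carrow 14, Dorne 4, Eskel 12.
At 39 seats: Arden 6, Brisco 2, Carrow 15, Dorne 3, Eskel 13.
Dorne drops from 4 to 3.

Dorne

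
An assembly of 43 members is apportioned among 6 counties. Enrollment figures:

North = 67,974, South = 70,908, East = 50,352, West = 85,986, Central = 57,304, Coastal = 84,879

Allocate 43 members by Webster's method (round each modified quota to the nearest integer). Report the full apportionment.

North 7, South 7, East 5, West 9, Central 6, Coastal 9

Standard divisor 417403/43 ≈ 9707.047; standard quotas: North 7.003, South 7.305, East 5.187, West 8.858, Central 5.903, Coastal 8.744.
Rounding to the nearest integer gives North 7, South 7, East 5, West 9, Central 6, Coastal 9 — total 43, matching the house size, so no adjustment is needed.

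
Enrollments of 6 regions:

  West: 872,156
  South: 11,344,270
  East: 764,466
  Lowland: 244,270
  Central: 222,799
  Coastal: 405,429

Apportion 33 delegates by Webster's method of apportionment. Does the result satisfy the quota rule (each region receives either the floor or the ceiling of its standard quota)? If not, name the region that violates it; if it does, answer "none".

South

Standard quotas: West 2.078, South 27.023, East 1.821, Lowland 0.582, Central 0.531, Coastal 0.966.
Webster allocation: West 2, South 26, East 2, Lowland 1, Central 1, Coastal 1.
South has quota 27.023 (lower 27, upper 28) but receives 26 — outside the quota interval.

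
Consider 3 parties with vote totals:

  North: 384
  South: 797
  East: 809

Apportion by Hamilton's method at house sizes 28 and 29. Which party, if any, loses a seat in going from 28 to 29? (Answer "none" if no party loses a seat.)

At 28 seats: North 6, South 11, East 11.
At 29 seats: North 5, South 12, East 12.
North drops from 6 to 5.

North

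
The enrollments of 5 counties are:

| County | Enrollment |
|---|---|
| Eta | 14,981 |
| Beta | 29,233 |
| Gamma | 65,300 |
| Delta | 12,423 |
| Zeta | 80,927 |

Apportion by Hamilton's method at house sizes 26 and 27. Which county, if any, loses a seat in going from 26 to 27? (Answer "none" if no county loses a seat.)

Delta

At 26 seats: Eta 2, Beta 4, Gamma 8, Delta 2, Zeta 10.
At 27 seats: Eta 2, Beta 4, Gamma 9, Delta 1, Zeta 11.
Delta drops from 2 to 1.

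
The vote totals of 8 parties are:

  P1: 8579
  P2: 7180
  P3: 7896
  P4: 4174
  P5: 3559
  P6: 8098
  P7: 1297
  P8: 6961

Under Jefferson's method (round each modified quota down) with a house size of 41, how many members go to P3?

Standard divisor 47744/41 ≈ 1164.488; standard quotas: P1 7.367, P2 6.166, P3 6.781, P4 3.584, P5 3.056, P6 6.954, P7 1.114, P8 5.978.
Rounding down gives 7, 6, 6, 3, 3, 6, 1, 5 = 37 seats, so the divisor must be adjusted.
With modified divisor 1060: modified quotas P1 8.093, P2 6.774, P3 7.449, P4 3.938, P5 3.358, P6 7.640, P7 1.224, P8 6.567.
Rounding down: P1 8, P2 6, P3 7, P4 3, P5 3, P6 7, P7 1, P8 6 (total 41).
P3 receives 7.

7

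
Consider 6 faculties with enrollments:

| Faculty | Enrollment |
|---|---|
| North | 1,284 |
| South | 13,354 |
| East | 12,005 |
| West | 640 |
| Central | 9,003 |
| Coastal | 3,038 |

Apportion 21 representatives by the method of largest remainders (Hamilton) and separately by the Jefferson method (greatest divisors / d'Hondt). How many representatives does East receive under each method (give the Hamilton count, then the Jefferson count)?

6 and 7

Hamilton: North 1, South 7, East 6, West 0, Central 5, Coastal 2.
Jefferson: North 0, South 8, East 7, West 0, Central 5, Coastal 1.
East gets 6 under Hamilton and 7 under Jefferson.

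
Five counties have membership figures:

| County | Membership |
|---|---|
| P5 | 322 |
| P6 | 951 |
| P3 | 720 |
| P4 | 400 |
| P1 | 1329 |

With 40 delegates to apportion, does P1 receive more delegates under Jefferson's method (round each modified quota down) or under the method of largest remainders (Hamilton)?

Jefferson: P5 3, P6 10, P3 8, P4 4, P1 15.
Hamilton: P5 4, P6 10, P3 8, P4 4, P1 14.
P1 gets 15 under Jefferson and 14 under Hamilton.

Jefferson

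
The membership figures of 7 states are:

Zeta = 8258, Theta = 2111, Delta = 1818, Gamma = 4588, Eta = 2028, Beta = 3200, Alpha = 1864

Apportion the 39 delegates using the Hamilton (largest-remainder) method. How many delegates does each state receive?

Zeta 14, Theta 3, Delta 3, Gamma 8, Eta 3, Beta 5, Alpha 3

Standard divisor: 23867 ÷ 39 ≈ 611.974.
Standard quotas: Zeta 13.4940, Theta 3.4495, Delta 2.9707, Gamma 7.4970, Eta 3.3139, Beta 5.2290, Alpha 3.0459.
Lower quotas: Zeta 13, Theta 3, Delta 2, Gamma 7, Eta 3, Beta 5, Alpha 3 (sum 36, leaving 3 seats).
Remainders in descending order: Delta 0.9707, Gamma 0.4970, Zeta 0.4940, Theta 0.4495, Eta 0.3139, Beta 0.2290, Alpha 0.0459.
The surplus seats go to Delta, Gamma, Zeta.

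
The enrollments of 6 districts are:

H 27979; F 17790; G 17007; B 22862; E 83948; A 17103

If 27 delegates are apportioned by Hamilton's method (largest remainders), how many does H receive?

4

The standard divisor is 186689/27 ≈ 6914.407.
Standard quotas: H 4.0465, F 2.5729, G 2.4596, B 3.3064, E 12.1410, A 2.4735.
Lower quotas: H 4, F 2, G 2, B 3, E 12, A 2 (sum 25, leaving 2 seats).
Remainders in descending order: F 0.5729, A 0.4735, G 0.4596, B 0.3064, E 0.1410, H 0.0465.
The surplus seats go to F, A.
H receives 4.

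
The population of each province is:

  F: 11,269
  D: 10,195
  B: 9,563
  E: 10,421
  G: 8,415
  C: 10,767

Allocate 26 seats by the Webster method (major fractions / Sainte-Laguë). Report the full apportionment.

Standard divisor 60630/26 ≈ 2331.923; standard quotas: F 4.832, D 4.372, B 4.101, E 4.469, G 3.609, C 4.617.
Rounding to the nearest integer gives F 5, D 4, B 4, E 4, G 4, C 5 — total 26, matching the house size, so no adjustment is needed.

F 5; D 4; B 4; E 4; G 4; C 5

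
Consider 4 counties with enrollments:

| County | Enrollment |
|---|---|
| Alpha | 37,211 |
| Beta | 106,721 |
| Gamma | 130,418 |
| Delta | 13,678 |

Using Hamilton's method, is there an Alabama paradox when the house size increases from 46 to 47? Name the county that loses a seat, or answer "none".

At 46 seats: Alpha 6, Beta 17, Gamma 21, Delta 2.
At 47 seats: Alpha 6, Beta 18, Gamma 21, Delta 2.
No county's allocation decreased.

none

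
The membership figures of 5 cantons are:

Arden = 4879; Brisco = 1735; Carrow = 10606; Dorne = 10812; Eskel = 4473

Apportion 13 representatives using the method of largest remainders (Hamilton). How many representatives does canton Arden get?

2

Total 32505; standard divisor 32505/13 ≈ 2500.385.
Standard quotas: Arden 1.9513, Brisco 0.6939, Carrow 4.2417, Dorne 4.3241, Eskel 1.7889.
Lower quotas: Arden 1, Brisco 0, Carrow 4, Dorne 4, Eskel 1 (sum 10, leaving 3 seats).
Remainders in descending order: Arden 0.9513, Eskel 0.7889, Brisco 0.6939, Dorne 0.3241, Carrow 0.2417.
Largest remainders: Arden, Eskel, Brisco receive the extra seats.
Arden receives 2.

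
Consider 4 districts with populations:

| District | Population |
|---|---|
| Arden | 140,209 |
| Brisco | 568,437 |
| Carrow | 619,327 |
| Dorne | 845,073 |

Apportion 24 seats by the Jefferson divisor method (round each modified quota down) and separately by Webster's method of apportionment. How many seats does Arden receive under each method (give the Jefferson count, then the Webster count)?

Jefferson: Arden 1, Brisco 6, Carrow 7, Dorne 10.
Webster: Arden 2, Brisco 6, Carrow 7, Dorne 9.
Arden gets 1 under Jefferson and 2 under Webster.

1 and 2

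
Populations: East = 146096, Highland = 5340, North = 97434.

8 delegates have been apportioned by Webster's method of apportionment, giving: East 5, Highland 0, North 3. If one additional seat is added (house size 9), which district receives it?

Priority for the next seat is population ÷ (current seats + 0.5).
Priorities: East 26562.909, Highland 10680.000, North 27838.286.
Highest priority: North.

North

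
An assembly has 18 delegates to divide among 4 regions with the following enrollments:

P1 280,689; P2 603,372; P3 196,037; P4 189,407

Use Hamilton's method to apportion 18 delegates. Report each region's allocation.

P1=4, P2=8, P3=3, P4=3

The standard divisor is 1269505/18 ≈ 70528.056.
Standard quotas: P1 3.9798, P2 8.5551, P3 2.7796, P4 2.6856.
Lower quotas: P1 3, P2 8, P3 2, P4 2 (sum 15, leaving 3 seats).
Remainders in descending order: P1 0.9798, P3 0.7796, P4 0.6856, P2 0.5551.
The surplus seats go to P1, P3, P4.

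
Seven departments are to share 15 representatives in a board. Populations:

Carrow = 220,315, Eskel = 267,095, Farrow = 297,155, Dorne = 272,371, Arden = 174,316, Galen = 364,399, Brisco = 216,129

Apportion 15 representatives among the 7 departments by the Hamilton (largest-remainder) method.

Carrow=2; Eskel=2; Farrow=3; Dorne=2; Arden=1; Galen=3; Brisco=2

Standard divisor: 1811780 ÷ 15 ≈ 120785.333.
Standard quotas: Carrow 1.8240, Eskel 2.2113, Farrow 2.4602, Dorne 2.2550, Arden 1.4432, Galen 3.0169, Brisco 1.7894.
Lower quotas: Carrow 1, Eskel 2, Farrow 2, Dorne 2, Arden 1, Galen 3, Brisco 1 (sum 12, leaving 3 seats).
Remainders in descending order: Carrow 0.8240, Brisco 0.7894, Farrow 0.4602, Arden 0.4432, Dorne 0.2550, Eskel 0.2113, Galen 0.0169.
Largest remainders: Carrow, Brisco, Farrow receive the extra seats.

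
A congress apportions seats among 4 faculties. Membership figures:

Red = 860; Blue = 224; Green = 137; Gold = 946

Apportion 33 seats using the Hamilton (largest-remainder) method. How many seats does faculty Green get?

2

The standard divisor is 2167/33 ≈ 65.667.
Standard quotas: Red 13.096, Blue 3.411, Green 2.086, Gold 14.406.
Lower quotas: Red 13, Blue 3, Green 2, Gold 14 (sum 32, leaving 1 seat).
Remainders in descending order: Blue 0.411, Gold 0.406, Red 0.096, Green 0.086.
Largest remainder: Blue receives the extra seat.
Green receives 2.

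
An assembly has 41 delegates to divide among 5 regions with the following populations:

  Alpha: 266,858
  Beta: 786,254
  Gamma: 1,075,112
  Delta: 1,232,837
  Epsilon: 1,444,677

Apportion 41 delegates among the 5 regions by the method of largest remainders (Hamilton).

The standard divisor is 4805738/41 ≈ 117213.122.
Standard quotas: Alpha 2.2767, Beta 6.7079, Gamma 9.1723, Delta 10.5179, Epsilon 12.3252.
Lower quotas: Alpha 2, Beta 6, Gamma 9, Delta 10, Epsilon 12 (sum 39, leaving 2 seats).
Remainders in descending order: Beta 0.7079, Delta 0.5179, Epsilon 0.3252, Alpha 0.2767, Gamma 0.1723.
Largest remainders: Beta, Delta receive the extra seats.

Alpha 2, Beta 7, Gamma 9, Delta 11, Epsilon 12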